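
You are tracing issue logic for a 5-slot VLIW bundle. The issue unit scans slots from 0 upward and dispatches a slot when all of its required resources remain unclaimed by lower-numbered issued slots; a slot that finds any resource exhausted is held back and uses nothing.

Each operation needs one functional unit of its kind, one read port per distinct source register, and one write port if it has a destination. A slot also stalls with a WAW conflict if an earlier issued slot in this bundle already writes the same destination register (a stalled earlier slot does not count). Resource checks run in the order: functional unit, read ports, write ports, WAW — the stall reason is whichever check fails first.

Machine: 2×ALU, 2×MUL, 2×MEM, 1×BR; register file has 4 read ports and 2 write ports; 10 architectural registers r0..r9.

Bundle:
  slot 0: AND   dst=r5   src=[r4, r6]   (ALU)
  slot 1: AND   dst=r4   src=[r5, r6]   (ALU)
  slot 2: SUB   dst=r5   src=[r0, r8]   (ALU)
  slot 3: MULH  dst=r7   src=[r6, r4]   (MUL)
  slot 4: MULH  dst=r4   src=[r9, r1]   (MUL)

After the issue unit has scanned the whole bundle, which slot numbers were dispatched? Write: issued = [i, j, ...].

slot 0 (ALU): ISSUE — free A1,Mu2,Ld2,B1 rp2 wp1
slot 1 (ALU): ISSUE — free A0,Mu2,Ld2,B1 rp0 wp0
slot 2 (ALU): stall FU — free A0,Mu2,Ld2,B1 rp0 wp0
slot 3 (MUL): stall RD_PORT — free A0,Mu2,Ld2,B1 rp0 wp0
slot 4 (MUL): stall RD_PORT — free A0,Mu2,Ld2,B1 rp0 wp0

issued = [0, 1]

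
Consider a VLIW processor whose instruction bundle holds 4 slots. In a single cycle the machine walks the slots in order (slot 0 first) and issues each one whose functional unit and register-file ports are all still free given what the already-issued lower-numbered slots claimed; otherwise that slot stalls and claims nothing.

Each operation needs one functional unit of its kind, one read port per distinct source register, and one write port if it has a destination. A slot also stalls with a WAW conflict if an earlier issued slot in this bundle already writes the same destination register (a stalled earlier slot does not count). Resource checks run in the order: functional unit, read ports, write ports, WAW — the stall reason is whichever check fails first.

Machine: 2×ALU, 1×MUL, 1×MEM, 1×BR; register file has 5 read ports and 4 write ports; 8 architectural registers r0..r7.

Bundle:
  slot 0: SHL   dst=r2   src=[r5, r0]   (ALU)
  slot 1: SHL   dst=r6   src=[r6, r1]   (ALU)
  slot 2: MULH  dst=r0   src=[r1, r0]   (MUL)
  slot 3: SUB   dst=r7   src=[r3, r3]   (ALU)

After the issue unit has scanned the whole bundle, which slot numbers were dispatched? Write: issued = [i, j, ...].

issued = [0, 1]

  0. ALU→r2 ⇒ go  {1A/1Mu/1Ld/1B | 3r 3w}
  1. ALU→r6 ⇒ go  {0A/1Mu/1Ld/1B | 1r 2w}
  2. MUL→r0 ⇒ no(RD_PORT)  {0A/1Mu/1Ld/1B | 1r 2w}
  3. ALU→r7 ⇒ no(FU)  {0A/1Mu/1Ld/1B | 1r 2w}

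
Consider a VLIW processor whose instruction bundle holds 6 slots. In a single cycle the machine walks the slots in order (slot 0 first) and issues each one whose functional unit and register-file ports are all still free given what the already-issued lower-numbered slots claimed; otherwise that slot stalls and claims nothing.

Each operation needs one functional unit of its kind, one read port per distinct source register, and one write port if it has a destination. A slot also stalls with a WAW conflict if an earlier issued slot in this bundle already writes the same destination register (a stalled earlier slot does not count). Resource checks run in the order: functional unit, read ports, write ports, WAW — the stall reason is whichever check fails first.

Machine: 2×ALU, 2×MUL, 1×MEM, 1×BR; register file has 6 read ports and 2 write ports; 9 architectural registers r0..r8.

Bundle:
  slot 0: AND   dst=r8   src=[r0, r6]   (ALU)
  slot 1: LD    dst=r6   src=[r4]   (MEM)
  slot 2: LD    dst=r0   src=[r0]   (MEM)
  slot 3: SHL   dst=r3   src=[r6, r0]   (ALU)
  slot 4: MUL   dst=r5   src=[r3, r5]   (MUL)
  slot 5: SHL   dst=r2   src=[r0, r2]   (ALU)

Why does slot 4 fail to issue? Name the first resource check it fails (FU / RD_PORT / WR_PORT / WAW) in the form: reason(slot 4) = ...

[0] ALU needs rd=2 wr=1: ok; after: ALU=1 MUL=2 MEM=1 BR=1, R=4, W=1
[1] MEM needs rd=1 wr=1: ok; after: ALU=1 MUL=2 MEM=0 BR=1, R=3, W=0
[2] MEM needs rd=1 wr=1: FU; after: ALU=1 MUL=2 MEM=0 BR=1, R=3, W=0
[3] ALU needs rd=2 wr=1: WR_PORT; after: ALU=1 MUL=2 MEM=0 BR=1, R=3, W=0
[4] MUL needs rd=2 wr=1: WR_PORT; after: ALU=1 MUL=2 MEM=0 BR=1, R=3, W=0
[5] ALU needs rd=2 wr=1: WR_PORT; after: ALU=1 MUL=2 MEM=0 BR=1, R=3, W=0

reason(slot 4) = WR_PORT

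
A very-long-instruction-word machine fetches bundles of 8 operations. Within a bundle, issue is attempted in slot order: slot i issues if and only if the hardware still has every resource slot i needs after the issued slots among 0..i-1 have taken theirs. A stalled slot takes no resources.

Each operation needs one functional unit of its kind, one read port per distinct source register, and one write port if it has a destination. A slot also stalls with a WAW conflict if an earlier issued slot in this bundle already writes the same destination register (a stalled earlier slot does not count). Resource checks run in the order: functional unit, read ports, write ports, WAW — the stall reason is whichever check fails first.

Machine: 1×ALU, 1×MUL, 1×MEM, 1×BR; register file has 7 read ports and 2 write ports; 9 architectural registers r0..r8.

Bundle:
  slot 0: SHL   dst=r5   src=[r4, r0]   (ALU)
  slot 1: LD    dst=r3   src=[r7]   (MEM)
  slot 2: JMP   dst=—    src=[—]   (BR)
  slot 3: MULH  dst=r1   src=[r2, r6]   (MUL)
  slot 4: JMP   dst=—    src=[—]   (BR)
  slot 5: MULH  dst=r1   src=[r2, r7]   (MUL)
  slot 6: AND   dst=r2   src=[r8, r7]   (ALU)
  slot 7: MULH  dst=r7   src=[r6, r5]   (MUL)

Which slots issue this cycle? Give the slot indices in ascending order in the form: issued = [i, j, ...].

issued = [0, 1, 2]

slot 0 (ALU): ISSUE — free A0,Mu1,Ld1,B1 rp5 wp1
slot 1 (MEM): ISSUE — free A0,Mu1,Ld0,B1 rp4 wp0
slot 2 (BR): ISSUE — free A0,Mu1,Ld0,B0 rp4 wp0
slot 3 (MUL): stall WR_PORT — free A0,Mu1,Ld0,B0 rp4 wp0
slot 4 (BR): stall FU — free A0,Mu1,Ld0,B0 rp4 wp0
slot 5 (MUL): stall WR_PORT — free A0,Mu1,Ld0,B0 rp4 wp0
slot 6 (ALU): stall FU — free A0,Mu1,Ld0,B0 rp4 wp0
slot 7 (MUL): stall WR_PORT — free A0,Mu1,Ld0,B0 rp4 wp0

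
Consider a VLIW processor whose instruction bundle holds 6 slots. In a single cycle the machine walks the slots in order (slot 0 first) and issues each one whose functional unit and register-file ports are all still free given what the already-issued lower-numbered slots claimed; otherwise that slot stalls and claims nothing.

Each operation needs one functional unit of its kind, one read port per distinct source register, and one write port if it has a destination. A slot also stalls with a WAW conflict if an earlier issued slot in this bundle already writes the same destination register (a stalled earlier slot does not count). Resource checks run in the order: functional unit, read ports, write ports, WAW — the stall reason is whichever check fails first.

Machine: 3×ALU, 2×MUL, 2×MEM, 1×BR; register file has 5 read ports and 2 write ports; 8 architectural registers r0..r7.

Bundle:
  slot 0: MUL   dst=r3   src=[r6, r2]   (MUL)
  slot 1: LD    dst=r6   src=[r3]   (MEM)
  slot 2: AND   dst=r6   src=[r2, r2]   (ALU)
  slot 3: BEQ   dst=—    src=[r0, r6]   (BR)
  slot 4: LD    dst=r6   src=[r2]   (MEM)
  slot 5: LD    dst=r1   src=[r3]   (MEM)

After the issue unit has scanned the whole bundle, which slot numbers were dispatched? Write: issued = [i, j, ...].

issued = [0, 1, 3]

slot 0 (MUL): ISSUE — free A3,Mu1,Ld2,B1 rp3 wp1
slot 1 (MEM): ISSUE — free A3,Mu1,Ld1,B1 rp2 wp0
slot 2 (ALU): stall WR_PORT — free A3,Mu1,Ld1,B1 rp2 wp0
slot 3 (BR): ISSUE — free A3,Mu1,Ld1,B0 rp0 wp0
slot 4 (MEM): stall RD_PORT — free A3,Mu1,Ld1,B0 rp0 wp0
slot 5 (MEM): stall RD_PORT — free A3,Mu1,Ld1,B0 rp0 wp0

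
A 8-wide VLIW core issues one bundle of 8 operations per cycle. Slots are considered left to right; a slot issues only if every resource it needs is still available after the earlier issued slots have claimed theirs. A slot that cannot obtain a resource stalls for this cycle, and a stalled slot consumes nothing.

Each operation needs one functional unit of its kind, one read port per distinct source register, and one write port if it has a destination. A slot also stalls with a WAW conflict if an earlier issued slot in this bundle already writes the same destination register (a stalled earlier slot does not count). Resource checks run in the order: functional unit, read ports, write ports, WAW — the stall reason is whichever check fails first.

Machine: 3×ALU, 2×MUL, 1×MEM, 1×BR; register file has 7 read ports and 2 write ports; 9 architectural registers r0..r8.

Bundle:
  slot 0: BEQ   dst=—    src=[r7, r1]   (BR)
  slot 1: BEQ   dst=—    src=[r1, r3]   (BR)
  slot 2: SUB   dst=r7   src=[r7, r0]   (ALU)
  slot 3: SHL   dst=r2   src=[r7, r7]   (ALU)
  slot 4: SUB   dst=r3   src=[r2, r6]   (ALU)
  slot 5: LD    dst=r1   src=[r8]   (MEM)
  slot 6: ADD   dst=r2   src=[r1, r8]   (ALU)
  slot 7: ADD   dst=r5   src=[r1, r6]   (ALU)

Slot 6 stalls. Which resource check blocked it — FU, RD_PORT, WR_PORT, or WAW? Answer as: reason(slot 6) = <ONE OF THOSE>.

slot 0 (BR): ISSUE — free A3,Mu2,Ld1,B0 rp5 wp2
slot 1 (BR): stall FU — free A3,Mu2,Ld1,B0 rp5 wp2
slot 2 (ALU): ISSUE — free A2,Mu2,Ld1,B0 rp3 wp1
slot 3 (ALU): ISSUE — free A1,Mu2,Ld1,B0 rp2 wp0
slot 4 (ALU): stall WR_PORT — free A1,Mu2,Ld1,B0 rp2 wp0
slot 5 (MEM): stall WR_PORT — free A1,Mu2,Ld1,B0 rp2 wp0
slot 6 (ALU): stall WR_PORT — free A1,Mu2,Ld1,B0 rp2 wp0
slot 7 (ALU): stall WR_PORT — free A1,Mu2,Ld1,B0 rp2 wp0

reason(slot 6) = WR_PORT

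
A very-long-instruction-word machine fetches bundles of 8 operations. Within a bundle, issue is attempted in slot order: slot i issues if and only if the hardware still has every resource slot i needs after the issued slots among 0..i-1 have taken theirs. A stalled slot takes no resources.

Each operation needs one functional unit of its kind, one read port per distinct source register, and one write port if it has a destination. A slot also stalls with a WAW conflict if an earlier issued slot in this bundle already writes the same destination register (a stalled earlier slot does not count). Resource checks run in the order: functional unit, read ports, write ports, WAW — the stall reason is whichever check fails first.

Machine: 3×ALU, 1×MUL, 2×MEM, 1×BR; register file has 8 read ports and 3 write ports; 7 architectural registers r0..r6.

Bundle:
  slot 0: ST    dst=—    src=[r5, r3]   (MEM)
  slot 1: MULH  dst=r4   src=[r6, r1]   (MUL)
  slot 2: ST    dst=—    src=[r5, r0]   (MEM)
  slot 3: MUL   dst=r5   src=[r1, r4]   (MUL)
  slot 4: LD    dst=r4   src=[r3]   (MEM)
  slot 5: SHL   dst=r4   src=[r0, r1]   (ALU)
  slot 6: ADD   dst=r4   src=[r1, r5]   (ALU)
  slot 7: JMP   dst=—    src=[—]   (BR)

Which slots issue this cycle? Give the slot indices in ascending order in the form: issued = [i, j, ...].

#0 MEM src=r5,r3 dispatched  <A:3 Mu:1 Ld:1 B:1 rd:6 wr:3>
#1 MUL src=r6,r1 dispatched  <A:3 Mu:0 Ld:1 B:1 rd:4 wr:2>
#2 MEM src=r5,r0 dispatched  <A:3 Mu:0 Ld:0 B:1 rd:2 wr:2>
#3 MUL src=r1,r4 held:FU  <A:3 Mu:0 Ld:0 B:1 rd:2 wr:2>
#4 MEM src=r3 held:FU  <A:3 Mu:0 Ld:0 B:1 rd:2 wr:2>
#5 ALU src=r0,r1 held:WAW  <A:3 Mu:0 Ld:0 B:1 rd:2 wr:2>
#6 ALU src=r1,r5 held:WAW  <A:3 Mu:0 Ld:0 B:1 rd:2 wr:2>
#7 BR src=- dispatched  <A:3 Mu:0 Ld:0 B:0 rd:2 wr:2>

issued = [0, 1, 2, 7]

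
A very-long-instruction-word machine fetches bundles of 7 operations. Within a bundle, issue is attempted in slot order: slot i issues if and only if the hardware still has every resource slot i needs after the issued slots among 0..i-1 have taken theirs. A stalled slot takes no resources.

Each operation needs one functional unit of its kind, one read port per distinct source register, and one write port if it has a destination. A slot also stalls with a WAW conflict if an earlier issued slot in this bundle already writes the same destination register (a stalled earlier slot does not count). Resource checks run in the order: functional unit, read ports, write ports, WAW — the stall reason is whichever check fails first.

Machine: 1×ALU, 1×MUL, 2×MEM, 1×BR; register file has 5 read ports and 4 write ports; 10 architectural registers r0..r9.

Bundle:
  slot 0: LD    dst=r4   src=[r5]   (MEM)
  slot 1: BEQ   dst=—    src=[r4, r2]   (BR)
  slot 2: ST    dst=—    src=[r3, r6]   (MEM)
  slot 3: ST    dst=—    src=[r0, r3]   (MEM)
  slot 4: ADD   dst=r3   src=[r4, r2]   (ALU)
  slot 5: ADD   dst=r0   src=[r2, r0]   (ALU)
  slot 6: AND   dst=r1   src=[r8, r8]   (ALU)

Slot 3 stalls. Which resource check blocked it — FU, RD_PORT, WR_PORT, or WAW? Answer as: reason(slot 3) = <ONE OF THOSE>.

(0) want 1×MEM +1rd +1wr — yes → AL1|MU1|ME1|BR1|rd4|wr3
(1) want 1×BR +2rd +0wr — yes → AL1|MU1|ME1|BR0|rd2|wr3
(2) want 1×MEM +2rd +0wr — yes → AL1|MU1|ME0|BR0|rd0|wr3
(3) want 1×MEM +2rd +0wr — FU → AL1|MU1|ME0|BR0|rd0|wr3
(4) want 1×ALU +2rd +1wr — RD_PORT → AL1|MU1|ME0|BR0|rd0|wr3
(5) want 1×ALU +2rd +1wr — RD_PORT → AL1|MU1|ME0|BR0|rd0|wr3
(6) want 1×ALU +1rd +1wr — RD_PORT → AL1|MU1|ME0|BR0|rd0|wr3

reason(slot 3) = FU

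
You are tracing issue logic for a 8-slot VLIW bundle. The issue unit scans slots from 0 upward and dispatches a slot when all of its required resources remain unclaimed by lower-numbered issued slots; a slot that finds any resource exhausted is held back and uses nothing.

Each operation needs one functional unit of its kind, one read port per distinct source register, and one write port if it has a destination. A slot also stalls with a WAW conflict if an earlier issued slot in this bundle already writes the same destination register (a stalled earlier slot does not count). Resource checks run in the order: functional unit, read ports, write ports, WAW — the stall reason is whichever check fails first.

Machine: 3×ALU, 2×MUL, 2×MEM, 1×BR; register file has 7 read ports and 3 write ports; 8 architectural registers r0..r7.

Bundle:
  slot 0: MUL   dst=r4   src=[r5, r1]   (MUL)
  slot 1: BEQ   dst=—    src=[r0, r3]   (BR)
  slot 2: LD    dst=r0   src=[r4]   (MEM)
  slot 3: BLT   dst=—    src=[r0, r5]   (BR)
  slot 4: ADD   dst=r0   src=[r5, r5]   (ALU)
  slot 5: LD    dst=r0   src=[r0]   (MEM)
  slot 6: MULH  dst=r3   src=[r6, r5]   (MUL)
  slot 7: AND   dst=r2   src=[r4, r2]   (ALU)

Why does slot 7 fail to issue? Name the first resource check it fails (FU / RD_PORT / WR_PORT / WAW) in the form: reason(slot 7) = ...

reason(slot 7) = RD_PORT

[0] MUL needs rd=2 wr=1: ok; after: ALU=3 MUL=1 MEM=2 BR=1, R=5, W=2
[1] BR needs rd=2 wr=0: ok; after: ALU=3 MUL=1 MEM=2 BR=0, R=3, W=2
[2] MEM needs rd=1 wr=1: ok; after: ALU=3 MUL=1 MEM=1 BR=0, R=2, W=1
[3] BR needs rd=2 wr=0: FU; after: ALU=3 MUL=1 MEM=1 BR=0, R=2, W=1
[4] ALU needs rd=1 wr=1: WAW; after: ALU=3 MUL=1 MEM=1 BR=0, R=2, W=1
[5] MEM needs rd=1 wr=1: WAW; after: ALU=3 MUL=1 MEM=1 BR=0, R=2, W=1
[6] MUL needs rd=2 wr=1: ok; after: ALU=3 MUL=0 MEM=1 BR=0, R=0, W=0
[7] ALU needs rd=2 wr=1: RD_PORT; after: ALU=3 MUL=0 MEM=1 BR=0, R=0, W=0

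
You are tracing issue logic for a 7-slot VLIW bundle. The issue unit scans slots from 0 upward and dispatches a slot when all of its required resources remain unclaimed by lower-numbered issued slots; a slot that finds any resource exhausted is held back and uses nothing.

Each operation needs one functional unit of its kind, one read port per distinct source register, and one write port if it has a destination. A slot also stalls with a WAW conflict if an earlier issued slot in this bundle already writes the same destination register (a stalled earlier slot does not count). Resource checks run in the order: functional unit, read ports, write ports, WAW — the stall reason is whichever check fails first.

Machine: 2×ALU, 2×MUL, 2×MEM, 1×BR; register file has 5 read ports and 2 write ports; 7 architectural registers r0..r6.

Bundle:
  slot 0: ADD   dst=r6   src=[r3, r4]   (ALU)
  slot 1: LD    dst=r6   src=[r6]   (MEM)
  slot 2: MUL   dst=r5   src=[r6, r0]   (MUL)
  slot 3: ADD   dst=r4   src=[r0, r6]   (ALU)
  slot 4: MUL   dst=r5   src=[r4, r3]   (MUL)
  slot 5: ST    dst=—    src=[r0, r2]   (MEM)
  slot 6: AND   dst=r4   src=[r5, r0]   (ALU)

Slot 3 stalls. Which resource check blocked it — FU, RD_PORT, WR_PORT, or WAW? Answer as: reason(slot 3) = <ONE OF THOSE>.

reason(slot 3) = RD_PORT

#0 ALU src=r3,r4 dispatched  <A:1 Mu:2 Ld:2 B:1 rd:3 wr:1>
#1 MEM src=r6 held:WAW  <A:1 Mu:2 Ld:2 B:1 rd:3 wr:1>
#2 MUL src=r6,r0 dispatched  <A:1 Mu:1 Ld:2 B:1 rd:1 wr:0>
#3 ALU src=r0,r6 held:RD_PORT  <A:1 Mu:1 Ld:2 B:1 rd:1 wr:0>
#4 MUL src=r4,r3 held:RD_PORT  <A:1 Mu:1 Ld:2 B:1 rd:1 wr:0>
#5 MEM src=r0,r2 held:RD_PORT  <A:1 Mu:1 Ld:2 B:1 rd:1 wr:0>
#6 ALU src=r5,r0 held:RD_PORT  <A:1 Mu:1 Ld:2 B:1 rd:1 wr:0>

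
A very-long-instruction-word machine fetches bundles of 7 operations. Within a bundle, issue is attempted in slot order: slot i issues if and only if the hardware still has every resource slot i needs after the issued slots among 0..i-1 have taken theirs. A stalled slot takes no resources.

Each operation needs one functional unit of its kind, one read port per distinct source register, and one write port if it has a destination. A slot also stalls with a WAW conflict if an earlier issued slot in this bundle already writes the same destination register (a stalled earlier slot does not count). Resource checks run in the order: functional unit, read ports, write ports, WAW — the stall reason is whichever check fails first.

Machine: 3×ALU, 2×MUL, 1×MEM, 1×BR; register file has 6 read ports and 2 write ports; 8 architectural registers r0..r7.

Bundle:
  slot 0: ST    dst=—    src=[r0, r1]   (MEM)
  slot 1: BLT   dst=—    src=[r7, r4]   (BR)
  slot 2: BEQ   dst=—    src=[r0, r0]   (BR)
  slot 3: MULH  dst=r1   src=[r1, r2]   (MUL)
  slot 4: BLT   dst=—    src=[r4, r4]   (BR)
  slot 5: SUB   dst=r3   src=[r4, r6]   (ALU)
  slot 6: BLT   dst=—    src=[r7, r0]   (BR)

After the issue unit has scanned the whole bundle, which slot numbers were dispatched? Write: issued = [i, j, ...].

(0) want 1×MEM +2rd +0wr — yes → AL3|MU2|ME0|BR1|rd4|wr2
(1) want 1×BR +2rd +0wr — yes → AL3|MU2|ME0|BR0|rd2|wr2
(2) want 1×BR +1rd +0wr — FU → AL3|MU2|ME0|BR0|rd2|wr2
(3) want 1×MUL +2rd +1wr — yes → AL3|MU1|ME0|BR0|rd0|wr1
(4) want 1×BR +1rd +0wr — FU → AL3|MU1|ME0|BR0|rd0|wr1
(5) want 1×ALU +2rd +1wr — RD_PORT → AL3|MU1|ME0|BR0|rd0|wr1
(6) want 1×BR +2rd +0wr — FU → AL3|MU1|ME0|BR0|rd0|wr1

issued = [0, 1, 3]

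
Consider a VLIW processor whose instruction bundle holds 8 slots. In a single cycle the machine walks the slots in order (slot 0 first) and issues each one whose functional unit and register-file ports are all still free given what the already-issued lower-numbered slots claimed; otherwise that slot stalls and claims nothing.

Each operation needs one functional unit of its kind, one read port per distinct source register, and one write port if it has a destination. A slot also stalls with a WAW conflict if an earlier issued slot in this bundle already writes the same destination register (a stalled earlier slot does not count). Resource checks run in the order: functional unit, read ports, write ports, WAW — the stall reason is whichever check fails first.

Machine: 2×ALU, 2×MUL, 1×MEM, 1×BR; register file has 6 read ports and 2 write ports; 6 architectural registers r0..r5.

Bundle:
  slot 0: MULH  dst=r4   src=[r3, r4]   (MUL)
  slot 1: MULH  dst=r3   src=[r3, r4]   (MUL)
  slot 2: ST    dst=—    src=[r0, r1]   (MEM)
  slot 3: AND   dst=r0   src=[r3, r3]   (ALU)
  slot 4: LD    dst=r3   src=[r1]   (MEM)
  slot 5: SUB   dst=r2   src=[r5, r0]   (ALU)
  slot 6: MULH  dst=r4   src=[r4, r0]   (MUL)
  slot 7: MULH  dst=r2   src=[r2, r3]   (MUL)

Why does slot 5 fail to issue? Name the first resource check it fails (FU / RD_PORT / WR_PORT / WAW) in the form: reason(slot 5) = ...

  0. MUL→r4 ⇒ go  {2A/1Mu/1Ld/1B | 4r 1w}
  1. MUL→r3 ⇒ go  {2A/0Mu/1Ld/1B | 2r 0w}
  2. MEM ⇒ go  {2A/0Mu/0Ld/1B | 0r 0w}
  3. ALU→r0 ⇒ no(RD_PORT)  {2A/0Mu/0Ld/1B | 0r 0w}
  4. MEM→r3 ⇒ no(FU)  {2A/0Mu/0Ld/1B | 0r 0w}
  5. ALU→r2 ⇒ no(RD_PORT)  {2A/0Mu/0Ld/1B | 0r 0w}
  6. MUL→r4 ⇒ no(FU)  {2A/0Mu/0Ld/1B | 0r 0w}
  7. MUL→r2 ⇒ no(FU)  {2A/0Mu/0Ld/1B | 0r 0w}

reason(slot 5) = RD_PORT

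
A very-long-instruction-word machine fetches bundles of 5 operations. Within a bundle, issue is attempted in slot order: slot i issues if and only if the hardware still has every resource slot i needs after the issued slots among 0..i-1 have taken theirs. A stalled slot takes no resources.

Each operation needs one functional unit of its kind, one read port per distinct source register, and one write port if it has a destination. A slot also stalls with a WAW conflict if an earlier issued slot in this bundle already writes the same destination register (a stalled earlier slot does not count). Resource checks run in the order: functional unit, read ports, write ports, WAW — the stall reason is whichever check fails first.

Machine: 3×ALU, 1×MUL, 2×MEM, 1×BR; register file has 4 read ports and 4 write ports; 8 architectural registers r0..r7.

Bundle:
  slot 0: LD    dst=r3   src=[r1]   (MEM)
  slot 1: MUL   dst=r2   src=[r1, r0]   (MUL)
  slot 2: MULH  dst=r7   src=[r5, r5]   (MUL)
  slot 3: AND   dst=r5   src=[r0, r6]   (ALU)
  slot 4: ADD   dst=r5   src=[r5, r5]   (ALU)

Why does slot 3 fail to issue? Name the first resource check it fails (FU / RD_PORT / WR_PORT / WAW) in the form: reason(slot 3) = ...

reason(slot 3) = RD_PORT

#0 MEM src=r1 dispatched  <A:3 Mu:1 Ld:1 B:1 rd:3 wr:3>
#1 MUL src=r1,r0 dispatched  <A:3 Mu:0 Ld:1 B:1 rd:1 wr:2>
#2 MUL src=r5,r5 held:FU  <A:3 Mu:0 Ld:1 B:1 rd:1 wr:2>
#3 ALU src=r0,r6 held:RD_PORT  <A:3 Mu:0 Ld:1 B:1 rd:1 wr:2>
#4 ALU src=r5,r5 dispatched  <A:2 Mu:0 Ld:1 B:1 rd:0 wr:1>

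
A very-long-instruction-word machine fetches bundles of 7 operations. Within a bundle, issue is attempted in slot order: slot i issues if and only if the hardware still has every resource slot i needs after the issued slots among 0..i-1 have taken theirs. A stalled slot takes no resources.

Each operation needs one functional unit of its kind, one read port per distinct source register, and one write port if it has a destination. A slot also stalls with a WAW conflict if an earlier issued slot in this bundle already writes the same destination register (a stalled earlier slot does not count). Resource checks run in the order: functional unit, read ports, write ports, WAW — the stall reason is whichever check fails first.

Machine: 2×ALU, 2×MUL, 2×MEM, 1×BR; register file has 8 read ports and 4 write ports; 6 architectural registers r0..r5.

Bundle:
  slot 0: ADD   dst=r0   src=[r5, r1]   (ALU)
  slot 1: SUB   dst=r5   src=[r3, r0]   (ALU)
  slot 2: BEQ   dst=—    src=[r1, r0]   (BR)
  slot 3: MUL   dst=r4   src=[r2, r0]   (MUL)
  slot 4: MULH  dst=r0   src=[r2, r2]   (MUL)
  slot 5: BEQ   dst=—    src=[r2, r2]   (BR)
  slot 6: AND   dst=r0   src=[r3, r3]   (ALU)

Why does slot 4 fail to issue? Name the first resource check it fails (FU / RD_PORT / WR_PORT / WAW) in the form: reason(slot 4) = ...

reason(slot 4) = RD_PORT

  0. ALU→r0 ⇒ go  {1A/2Mu/2Ld/1B | 6r 3w}
  1. ALU→r5 ⇒ go  {0A/2Mu/2Ld/1B | 4r 2w}
  2. BR ⇒ go  {0A/2Mu/2Ld/0B | 2r 2w}
  3. MUL→r4 ⇒ go  {0A/1Mu/2Ld/0B | 0r 1w}
  4. MUL→r0 ⇒ no(RD_PORT)  {0A/1Mu/2Ld/0B | 0r 1w}
  5. BR ⇒ no(FU)  {0A/1Mu/2Ld/0B | 0r 1w}
  6. ALU→r0 ⇒ no(FU)  {0A/1Mu/2Ld/0B | 0r 1w}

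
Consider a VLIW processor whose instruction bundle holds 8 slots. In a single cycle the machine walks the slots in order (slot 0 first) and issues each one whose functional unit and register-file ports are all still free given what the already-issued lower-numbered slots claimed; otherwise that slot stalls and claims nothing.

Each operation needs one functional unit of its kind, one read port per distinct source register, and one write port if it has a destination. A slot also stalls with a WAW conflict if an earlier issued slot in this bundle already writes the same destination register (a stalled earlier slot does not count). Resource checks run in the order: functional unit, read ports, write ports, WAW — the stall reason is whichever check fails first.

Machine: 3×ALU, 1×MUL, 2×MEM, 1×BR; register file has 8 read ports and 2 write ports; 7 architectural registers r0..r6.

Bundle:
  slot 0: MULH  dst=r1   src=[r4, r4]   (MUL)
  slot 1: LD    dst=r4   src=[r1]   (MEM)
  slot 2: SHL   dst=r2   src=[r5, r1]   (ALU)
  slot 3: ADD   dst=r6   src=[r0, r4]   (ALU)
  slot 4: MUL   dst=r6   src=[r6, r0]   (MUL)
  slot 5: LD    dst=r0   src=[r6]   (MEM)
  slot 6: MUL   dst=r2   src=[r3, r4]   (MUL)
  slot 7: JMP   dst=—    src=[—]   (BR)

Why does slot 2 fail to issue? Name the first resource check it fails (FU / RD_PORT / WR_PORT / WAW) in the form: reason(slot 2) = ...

reason(slot 2) = WR_PORT

#0 MUL src=r4,r4 dispatched  <A:3 Mu:0 Ld:2 B:1 rd:7 wr:1>
#1 MEM src=r1 dispatched  <A:3 Mu:0 Ld:1 B:1 rd:6 wr:0>
#2 ALU src=r5,r1 held:WR_PORT  <A:3 Mu:0 Ld:1 B:1 rd:6 wr:0>
#3 ALU src=r0,r4 held:WR_PORT  <A:3 Mu:0 Ld:1 B:1 rd:6 wr:0>
#4 MUL src=r6,r0 held:FU  <A:3 Mu:0 Ld:1 B:1 rd:6 wr:0>
#5 MEM src=r6 held:WR_PORT  <A:3 Mu:0 Ld:1 B:1 rd:6 wr:0>
#6 MUL src=r3,r4 held:FU  <A:3 Mu:0 Ld:1 B:1 rd:6 wr:0>
#7 BR src=- dispatched  <A:3 Mu:0 Ld:1 B:0 rd:6 wr:0>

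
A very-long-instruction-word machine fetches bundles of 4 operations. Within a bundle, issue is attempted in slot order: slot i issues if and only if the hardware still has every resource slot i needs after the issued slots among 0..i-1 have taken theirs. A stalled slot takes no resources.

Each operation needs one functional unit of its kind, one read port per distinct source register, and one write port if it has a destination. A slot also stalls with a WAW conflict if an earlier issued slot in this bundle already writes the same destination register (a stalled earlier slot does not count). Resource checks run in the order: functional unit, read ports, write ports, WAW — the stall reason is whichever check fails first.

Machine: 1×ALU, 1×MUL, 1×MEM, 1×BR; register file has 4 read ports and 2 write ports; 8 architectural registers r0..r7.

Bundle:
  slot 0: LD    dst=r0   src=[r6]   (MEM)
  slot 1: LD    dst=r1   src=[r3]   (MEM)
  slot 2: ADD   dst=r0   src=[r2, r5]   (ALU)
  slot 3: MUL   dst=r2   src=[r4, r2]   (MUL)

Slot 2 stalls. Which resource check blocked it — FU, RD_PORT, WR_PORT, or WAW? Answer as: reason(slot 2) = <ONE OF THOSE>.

reason(slot 2) = WAW

[0] MEM needs rd=1 wr=1: ok; after: ALU=1 MUL=1 MEM=0 BR=1, R=3, W=1
[1] MEM needs rd=1 wr=1: FU; after: ALU=1 MUL=1 MEM=0 BR=1, R=3, W=1
[2] ALU needs rd=2 wr=1: WAW; after: ALU=1 MUL=1 MEM=0 BR=1, R=3, W=1
[3] MUL needs rd=2 wr=1: ok; after: ALU=1 MUL=0 MEM=0 BR=1, R=1, W=0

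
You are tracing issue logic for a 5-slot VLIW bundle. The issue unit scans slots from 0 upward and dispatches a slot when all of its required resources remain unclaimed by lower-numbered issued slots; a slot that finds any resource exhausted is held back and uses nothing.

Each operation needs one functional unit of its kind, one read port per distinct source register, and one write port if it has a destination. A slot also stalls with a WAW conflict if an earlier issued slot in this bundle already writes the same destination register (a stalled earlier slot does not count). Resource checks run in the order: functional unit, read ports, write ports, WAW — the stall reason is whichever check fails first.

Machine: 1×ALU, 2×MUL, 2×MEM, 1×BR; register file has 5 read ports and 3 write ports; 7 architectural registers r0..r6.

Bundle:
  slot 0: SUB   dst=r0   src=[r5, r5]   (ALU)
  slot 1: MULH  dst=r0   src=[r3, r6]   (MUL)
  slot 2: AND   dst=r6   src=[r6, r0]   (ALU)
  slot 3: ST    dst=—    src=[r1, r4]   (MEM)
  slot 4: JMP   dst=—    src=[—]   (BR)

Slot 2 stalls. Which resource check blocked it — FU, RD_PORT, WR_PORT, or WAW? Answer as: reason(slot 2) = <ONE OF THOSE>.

reason(slot 2) = FU

(0) want 1×ALU +1rd +1wr — yes → AL0|MU2|ME2|BR1|rd4|wr2
(1) want 1×MUL +2rd +1wr — WAW → AL0|MU2|ME2|BR1|rd4|wr2
(2) want 1×ALU +2rd +1wr — FU → AL0|MU2|ME2|BR1|rd4|wr2
(3) want 1×MEM +2rd +0wr — yes → AL0|MU2|ME1|BR1|rd2|wr2
(4) want 1×BR +0rd +0wr — yes → AL0|MU2|ME1|BR0|rd2|wr2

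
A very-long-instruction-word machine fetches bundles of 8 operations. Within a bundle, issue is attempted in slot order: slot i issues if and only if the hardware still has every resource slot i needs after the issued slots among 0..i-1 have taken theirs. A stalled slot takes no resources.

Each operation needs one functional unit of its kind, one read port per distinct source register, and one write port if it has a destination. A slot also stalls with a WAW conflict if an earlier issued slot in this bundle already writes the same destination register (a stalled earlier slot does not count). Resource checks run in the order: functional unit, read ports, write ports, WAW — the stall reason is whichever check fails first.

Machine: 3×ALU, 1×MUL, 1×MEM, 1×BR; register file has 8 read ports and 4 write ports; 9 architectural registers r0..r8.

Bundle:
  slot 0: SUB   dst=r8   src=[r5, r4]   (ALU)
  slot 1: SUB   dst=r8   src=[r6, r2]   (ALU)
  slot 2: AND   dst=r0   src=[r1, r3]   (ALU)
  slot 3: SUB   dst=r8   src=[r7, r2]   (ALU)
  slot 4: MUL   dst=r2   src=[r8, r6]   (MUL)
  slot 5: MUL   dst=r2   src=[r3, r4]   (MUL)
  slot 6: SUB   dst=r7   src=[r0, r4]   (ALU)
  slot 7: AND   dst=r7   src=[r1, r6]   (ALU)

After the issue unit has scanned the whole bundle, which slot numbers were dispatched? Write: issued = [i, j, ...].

issued = [0, 2, 4, 6]

[0] ALU needs rd=2 wr=1: ok; after: ALU=2 MUL=1 MEM=1 BR=1, R=6, W=3
[1] ALU needs rd=2 wr=1: WAW; after: ALU=2 MUL=1 MEM=1 BR=1, R=6, W=3
[2] ALU needs rd=2 wr=1: ok; after: ALU=1 MUL=1 MEM=1 BR=1, R=4, W=2
[3] ALU needs rd=2 wr=1: WAW; after: ALU=1 MUL=1 MEM=1 BR=1, R=4, W=2
[4] MUL needs rd=2 wr=1: ok; after: ALU=1 MUL=0 MEM=1 BR=1, R=2, W=1
[5] MUL needs rd=2 wr=1: FU; after: ALU=1 MUL=0 MEM=1 BR=1, R=2, W=1
[6] ALU needs rd=2 wr=1: ok; after: ALU=0 MUL=0 MEM=1 BR=1, R=0, W=0
[7] ALU needs rd=2 wr=1: FU; after: ALU=0 MUL=0 MEM=1 BR=1, R=0, W=0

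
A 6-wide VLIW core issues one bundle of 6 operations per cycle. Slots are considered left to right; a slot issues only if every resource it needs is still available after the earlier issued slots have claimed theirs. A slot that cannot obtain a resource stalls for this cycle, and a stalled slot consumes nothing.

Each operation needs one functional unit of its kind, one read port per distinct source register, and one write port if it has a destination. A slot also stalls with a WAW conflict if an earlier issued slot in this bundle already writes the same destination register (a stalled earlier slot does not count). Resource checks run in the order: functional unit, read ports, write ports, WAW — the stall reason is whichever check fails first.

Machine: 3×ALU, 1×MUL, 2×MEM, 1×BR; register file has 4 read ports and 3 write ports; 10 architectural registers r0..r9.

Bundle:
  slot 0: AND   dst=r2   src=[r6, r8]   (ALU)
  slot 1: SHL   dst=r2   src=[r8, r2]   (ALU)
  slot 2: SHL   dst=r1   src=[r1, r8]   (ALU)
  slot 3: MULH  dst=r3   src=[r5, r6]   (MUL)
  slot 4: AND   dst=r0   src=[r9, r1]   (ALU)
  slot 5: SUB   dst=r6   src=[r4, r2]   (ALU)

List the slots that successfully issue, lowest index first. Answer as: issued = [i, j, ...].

slot 0 (ALU): ISSUE — free A2,Mu1,Ld2,B1 rp2 wp2
slot 1 (ALU): stall WAW — free A2,Mu1,Ld2,B1 rp2 wp2
slot 2 (ALU): ISSUE — free A1,Mu1,Ld2,B1 rp0 wp1
slot 3 (MUL): stall RD_PORT — free A1,Mu1,Ld2,B1 rp0 wp1
slot 4 (ALU): stall RD_PORT — free A1,Mu1,Ld2,B1 rp0 wp1
slot 5 (ALU): stall RD_PORT — free A1,Mu1,Ld2,B1 rp0 wp1

issued = [0, 2]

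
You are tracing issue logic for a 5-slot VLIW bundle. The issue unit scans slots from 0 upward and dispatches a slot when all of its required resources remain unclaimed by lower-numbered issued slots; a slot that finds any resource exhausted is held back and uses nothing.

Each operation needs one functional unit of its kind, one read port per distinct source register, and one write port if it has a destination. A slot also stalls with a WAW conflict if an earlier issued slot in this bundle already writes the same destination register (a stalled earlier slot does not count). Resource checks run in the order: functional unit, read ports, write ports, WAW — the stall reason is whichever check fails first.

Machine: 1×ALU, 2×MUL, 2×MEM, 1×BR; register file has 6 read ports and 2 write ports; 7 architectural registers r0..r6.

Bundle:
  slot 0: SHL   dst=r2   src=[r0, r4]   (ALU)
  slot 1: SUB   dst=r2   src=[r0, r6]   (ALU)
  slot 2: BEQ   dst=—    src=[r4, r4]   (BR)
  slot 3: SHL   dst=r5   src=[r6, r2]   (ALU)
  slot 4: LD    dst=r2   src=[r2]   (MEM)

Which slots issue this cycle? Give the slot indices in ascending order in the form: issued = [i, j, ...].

#0 ALU src=r0,r4 dispatched  <A:0 Mu:2 Ld:2 B:1 rd:4 wr:1>
#1 ALU src=r0,r6 held:FU  <A:0 Mu:2 Ld:2 B:1 rd:4 wr:1>
#2 BR src=r4,r4 dispatched  <A:0 Mu:2 Ld:2 B:0 rd:3 wr:1>
#3 ALU src=r6,r2 held:FU  <A:0 Mu:2 Ld:2 B:0 rd:3 wr:1>
#4 MEM src=r2 held:WAW  <A:0 Mu:2 Ld:2 B:0 rd:3 wr:1>

issued = [0, 2]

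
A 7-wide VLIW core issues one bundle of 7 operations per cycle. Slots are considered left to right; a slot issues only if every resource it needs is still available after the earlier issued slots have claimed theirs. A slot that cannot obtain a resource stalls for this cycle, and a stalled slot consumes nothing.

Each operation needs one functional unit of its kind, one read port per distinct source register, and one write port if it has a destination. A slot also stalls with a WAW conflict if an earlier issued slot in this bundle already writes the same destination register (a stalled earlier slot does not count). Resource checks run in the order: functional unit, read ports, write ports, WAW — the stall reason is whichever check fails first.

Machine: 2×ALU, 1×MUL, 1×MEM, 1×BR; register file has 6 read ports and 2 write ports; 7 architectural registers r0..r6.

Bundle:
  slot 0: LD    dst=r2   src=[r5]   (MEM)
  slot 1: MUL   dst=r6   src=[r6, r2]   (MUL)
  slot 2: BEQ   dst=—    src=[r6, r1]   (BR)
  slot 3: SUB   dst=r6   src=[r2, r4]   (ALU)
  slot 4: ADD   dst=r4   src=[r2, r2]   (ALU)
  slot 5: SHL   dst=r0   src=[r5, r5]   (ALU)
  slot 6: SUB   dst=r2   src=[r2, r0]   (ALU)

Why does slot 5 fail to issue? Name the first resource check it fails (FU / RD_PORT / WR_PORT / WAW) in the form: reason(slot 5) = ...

reason(slot 5) = WR_PORT

(0) want 1×MEM +1rd +1wr — yes → AL2|MU1|ME0|BR1|rd5|wr1
(1) want 1×MUL +2rd +1wr — yes → AL2|MU0|ME0|BR1|rd3|wr0
(2) want 1×BR +2rd +0wr — yes → AL2|MU0|ME0|BR0|rd1|wr0
(3) want 1×ALU +2rd +1wr — RD_PORT → AL2|MU0|ME0|BR0|rd1|wr0
(4) want 1×ALU +1rd +1wr — WR_PORT → AL2|MU0|ME0|BR0|rd1|wr0
(5) want 1×ALU +1rd +1wr — WR_PORT → AL2|MU0|ME0|BR0|rd1|wr0
(6) want 1×ALU +2rd +1wr — RD_PORT → AL2|MU0|ME0|BR0|rd1|wr0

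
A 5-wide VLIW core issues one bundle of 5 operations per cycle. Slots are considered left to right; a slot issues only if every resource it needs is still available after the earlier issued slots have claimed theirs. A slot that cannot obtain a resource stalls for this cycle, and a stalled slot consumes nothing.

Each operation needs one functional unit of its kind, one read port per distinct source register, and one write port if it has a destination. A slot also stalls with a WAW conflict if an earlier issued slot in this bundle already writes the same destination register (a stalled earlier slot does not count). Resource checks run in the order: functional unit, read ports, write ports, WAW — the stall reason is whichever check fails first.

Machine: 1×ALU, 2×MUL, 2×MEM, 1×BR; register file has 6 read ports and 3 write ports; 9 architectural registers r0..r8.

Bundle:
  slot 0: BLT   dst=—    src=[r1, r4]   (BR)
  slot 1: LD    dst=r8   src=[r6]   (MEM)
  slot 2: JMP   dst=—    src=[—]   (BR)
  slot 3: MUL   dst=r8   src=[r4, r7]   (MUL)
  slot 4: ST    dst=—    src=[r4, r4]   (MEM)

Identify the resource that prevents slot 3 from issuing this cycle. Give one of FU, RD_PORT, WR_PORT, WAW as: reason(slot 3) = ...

#0 BR src=r1,r4 dispatched  <A:1 Mu:2 Ld:2 B:0 rd:4 wr:3>
#1 MEM src=r6 dispatched  <A:1 Mu:2 Ld:1 B:0 rd:3 wr:2>
#2 BR src=- held:FU  <A:1 Mu:2 Ld:1 B:0 rd:3 wr:2>
#3 MUL src=r4,r7 held:WAW  <A:1 Mu:2 Ld:1 B:0 rd:3 wr:2>
#4 MEM src=r4,r4 dispatched  <A:1 Mu:2 Ld:0 B:0 rd:2 wr:2>

reason(slot 3) = WAW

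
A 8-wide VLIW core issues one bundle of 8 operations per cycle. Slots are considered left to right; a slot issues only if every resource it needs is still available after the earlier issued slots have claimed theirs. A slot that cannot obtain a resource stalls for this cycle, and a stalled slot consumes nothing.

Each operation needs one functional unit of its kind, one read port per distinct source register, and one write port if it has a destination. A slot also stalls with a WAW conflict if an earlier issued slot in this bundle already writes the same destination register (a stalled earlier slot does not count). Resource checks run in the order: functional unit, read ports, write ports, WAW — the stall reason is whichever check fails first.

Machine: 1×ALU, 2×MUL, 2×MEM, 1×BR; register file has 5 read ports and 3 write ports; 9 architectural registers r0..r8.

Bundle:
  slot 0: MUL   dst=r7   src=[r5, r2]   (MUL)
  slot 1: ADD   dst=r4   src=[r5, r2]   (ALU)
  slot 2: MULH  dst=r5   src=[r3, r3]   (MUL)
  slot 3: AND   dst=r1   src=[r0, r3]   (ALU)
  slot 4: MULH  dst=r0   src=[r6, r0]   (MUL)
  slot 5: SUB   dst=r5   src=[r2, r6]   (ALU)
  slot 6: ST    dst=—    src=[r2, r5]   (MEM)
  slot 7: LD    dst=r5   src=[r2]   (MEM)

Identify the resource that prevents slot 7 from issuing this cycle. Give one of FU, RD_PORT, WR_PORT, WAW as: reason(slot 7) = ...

reason(slot 7) = RD_PORT

slot 0 (MUL): ISSUE — free A1,Mu1,Ld2,B1 rp3 wp2
slot 1 (ALU): ISSUE — free A0,Mu1,Ld2,B1 rp1 wp1
slot 2 (MUL): ISSUE — free A0,Mu0,Ld2,B1 rp0 wp0
slot 3 (ALU): stall FU — free A0,Mu0,Ld2,B1 rp0 wp0
slot 4 (MUL): stall FU — free A0,Mu0,Ld2,B1 rp0 wp0
slot 5 (ALU): stall FU — free A0,Mu0,Ld2,B1 rp0 wp0
slot 6 (MEM): stall RD_PORT — free A0,Mu0,Ld2,B1 rp0 wp0
slot 7 (MEM): stall RD_PORT — free A0,Mu0,Ld2,B1 rp0 wp0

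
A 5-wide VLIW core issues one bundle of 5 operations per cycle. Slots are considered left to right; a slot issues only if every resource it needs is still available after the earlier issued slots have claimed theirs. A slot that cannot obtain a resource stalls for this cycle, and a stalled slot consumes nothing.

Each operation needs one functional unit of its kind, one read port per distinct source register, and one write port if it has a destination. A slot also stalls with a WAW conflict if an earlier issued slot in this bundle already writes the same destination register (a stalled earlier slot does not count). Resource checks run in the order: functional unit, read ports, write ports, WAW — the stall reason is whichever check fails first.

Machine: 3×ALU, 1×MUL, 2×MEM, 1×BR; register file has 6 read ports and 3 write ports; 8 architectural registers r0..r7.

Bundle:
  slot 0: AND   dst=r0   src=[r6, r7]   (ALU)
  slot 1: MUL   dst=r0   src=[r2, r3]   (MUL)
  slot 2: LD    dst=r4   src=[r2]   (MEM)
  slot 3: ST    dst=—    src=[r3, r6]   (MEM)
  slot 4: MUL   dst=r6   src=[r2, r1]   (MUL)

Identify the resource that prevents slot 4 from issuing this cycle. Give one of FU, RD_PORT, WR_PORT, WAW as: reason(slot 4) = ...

[0] ALU needs rd=2 wr=1: ok; after: ALU=2 MUL=1 MEM=2 BR=1, R=4, W=2
[1] MUL needs rd=2 wr=1: WAW; after: ALU=2 MUL=1 MEM=2 BR=1, R=4, W=2
[2] MEM needs rd=1 wr=1: ok; after: ALU=2 MUL=1 MEM=1 BR=1, R=3, W=1
[3] MEM needs rd=2 wr=0: ok; after: ALU=2 MUL=1 MEM=0 BR=1, R=1, W=1
[4] MUL needs rd=2 wr=1: RD_PORT; after: ALU=2 MUL=1 MEM=0 BR=1, R=1, W=1

reason(slot 4) = RD_PORT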